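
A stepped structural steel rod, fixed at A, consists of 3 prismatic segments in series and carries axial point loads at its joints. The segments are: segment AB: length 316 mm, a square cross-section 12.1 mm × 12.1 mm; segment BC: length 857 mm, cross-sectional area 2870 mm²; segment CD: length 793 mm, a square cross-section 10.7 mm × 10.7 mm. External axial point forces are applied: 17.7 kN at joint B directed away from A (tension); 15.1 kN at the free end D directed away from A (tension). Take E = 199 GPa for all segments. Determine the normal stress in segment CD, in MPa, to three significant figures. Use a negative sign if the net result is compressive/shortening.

Internal axial forces (sectioning from the free end, tension +): N_CD = 15.1 kN, N_BC = 15.1 kN, N_AB = 32.8 kN.
A_CD = 114.5 mm².
σ_CD = N_CD/A_CD = 15100/114.5 = 131.9 MPa.

132 MPa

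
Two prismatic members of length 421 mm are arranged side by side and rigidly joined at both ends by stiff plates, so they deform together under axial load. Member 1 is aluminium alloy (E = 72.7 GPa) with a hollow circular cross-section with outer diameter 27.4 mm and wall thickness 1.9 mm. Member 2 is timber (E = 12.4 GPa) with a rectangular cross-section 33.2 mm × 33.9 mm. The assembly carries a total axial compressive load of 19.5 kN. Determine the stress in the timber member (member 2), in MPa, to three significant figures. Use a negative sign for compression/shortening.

A_1 = 152.2 mm².
A_2 = 1125 mm².
Equal strain + equilibrium ⇒ each member carries load in proportion to AE: A₁E₁ = 11070000 N, A₂E₂ = 13960000 N, ΣAE = 25020000 N.
σ₂ = P·E₂/ΣAE = -19500·12400/25020000 = -9.664 MPa.

-9.66 MPa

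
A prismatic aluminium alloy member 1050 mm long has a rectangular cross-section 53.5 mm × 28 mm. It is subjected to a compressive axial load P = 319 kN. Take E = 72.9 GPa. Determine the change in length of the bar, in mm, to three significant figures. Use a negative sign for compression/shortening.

-3.07 mm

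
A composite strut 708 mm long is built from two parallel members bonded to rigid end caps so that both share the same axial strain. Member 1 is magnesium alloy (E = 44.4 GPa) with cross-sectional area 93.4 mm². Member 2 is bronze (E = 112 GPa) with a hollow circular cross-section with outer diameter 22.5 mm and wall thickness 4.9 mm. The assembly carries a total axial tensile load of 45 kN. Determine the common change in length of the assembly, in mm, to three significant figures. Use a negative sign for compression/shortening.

A_2 = 270.9 mm².
Equal strain + equilibrium ⇒ each member carries load in proportion to AE: A₁E₁ = 4147000 N, A₂E₂ = 30340000 N, ΣAE = 34490000 N.
δ = PL/ΣAE = 45000·708/34490000 = 0.9237 mm.

0.924 mm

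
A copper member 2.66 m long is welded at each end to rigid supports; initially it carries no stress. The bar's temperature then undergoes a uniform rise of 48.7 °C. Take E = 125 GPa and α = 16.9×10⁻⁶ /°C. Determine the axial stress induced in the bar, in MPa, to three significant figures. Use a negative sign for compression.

-103 MPa

Free thermal expansion αLΔT = 16.9e-6 · 2660 · 48.7 = 2.189 mm.
The walls impose strain ε = −(2.189)/2660 = -8.2303e-04; σ = Eε = 125000 · -8.2303e-04 = -102.9 MPa.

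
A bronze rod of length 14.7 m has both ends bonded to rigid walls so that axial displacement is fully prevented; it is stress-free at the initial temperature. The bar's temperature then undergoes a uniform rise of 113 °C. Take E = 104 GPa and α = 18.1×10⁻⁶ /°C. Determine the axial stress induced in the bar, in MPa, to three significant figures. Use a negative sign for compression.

Free thermal expansion αLΔT = 18.1e-6 · 14700 · 113 = 30.07 mm.
The walls impose strain ε = −(30.07)/14700 = -2.0453e-03; σ = Eε = 104000 · -2.0453e-03 = -212.7 MPa.

-213 MPa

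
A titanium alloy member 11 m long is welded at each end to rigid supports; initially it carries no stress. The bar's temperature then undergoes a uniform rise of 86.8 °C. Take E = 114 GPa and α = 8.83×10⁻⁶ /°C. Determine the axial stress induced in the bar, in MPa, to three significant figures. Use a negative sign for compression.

Free thermal expansion αLΔT = 8.83e-6 · 11000 · 86.8 = 8.431 mm.
The walls impose strain ε = −(8.431)/11000 = -7.6644e-04; σ = Eε = 114000 · -7.6644e-04 = -87.37 MPa.

-87.4 MPa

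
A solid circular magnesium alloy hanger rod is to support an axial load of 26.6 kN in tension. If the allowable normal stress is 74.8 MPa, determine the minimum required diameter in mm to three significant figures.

Required area A ≥ P/σ_allow = 26600/74.8 = 355.6 mm².
For a solid circular section, d ≥ √(4A/π) = 21.28 mm.

21.3 mm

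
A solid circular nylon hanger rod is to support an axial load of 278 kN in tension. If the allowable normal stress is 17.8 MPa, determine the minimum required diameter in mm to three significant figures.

Required area A ≥ P/σ_allow = 278000/17.8 = 15620 mm².
For a solid circular section, d ≥ √(4A/π) = 141 mm.

141 mm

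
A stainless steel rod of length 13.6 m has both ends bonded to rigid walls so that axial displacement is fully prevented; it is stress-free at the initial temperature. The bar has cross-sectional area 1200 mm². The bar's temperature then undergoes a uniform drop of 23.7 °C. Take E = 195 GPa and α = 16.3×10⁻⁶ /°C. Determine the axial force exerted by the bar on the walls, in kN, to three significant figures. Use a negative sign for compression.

Free thermal expansion αLΔT = 16.3e-6 · 13600 · -23.7 = -5.254 mm.
The walls impose strain ε = −(-5.254)/13600 = 3.8631e-04; σ = Eε = 195000 · 3.8631e-04 = 75.33 MPa.
Wall reaction R = σ·A = 75.33·1200 = 90400 N = 90.4 kN.

90.4 kN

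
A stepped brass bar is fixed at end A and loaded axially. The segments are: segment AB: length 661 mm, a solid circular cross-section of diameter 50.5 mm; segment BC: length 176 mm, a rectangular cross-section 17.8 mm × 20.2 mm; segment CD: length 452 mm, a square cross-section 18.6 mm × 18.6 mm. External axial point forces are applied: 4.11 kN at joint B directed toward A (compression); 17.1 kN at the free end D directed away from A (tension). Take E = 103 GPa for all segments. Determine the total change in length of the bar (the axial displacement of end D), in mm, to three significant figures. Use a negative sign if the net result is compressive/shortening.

0.340 mm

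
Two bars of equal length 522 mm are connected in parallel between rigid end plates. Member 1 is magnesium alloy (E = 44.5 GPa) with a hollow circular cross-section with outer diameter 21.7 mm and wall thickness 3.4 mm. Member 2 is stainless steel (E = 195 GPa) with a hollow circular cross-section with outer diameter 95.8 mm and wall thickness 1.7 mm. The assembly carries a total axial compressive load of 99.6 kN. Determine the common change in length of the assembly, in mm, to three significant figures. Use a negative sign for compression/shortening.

A_1 = 195.5 mm².
A_2 = 502.6 mm².
Equal strain + equilibrium ⇒ each member carries load in proportion to AE: A₁E₁ = 8698000 N, A₂E₂ = 98000000 N, ΣAE = 106700000 N.
δ = PL/ΣAE = -99600·522/106700000 = -0.4873 mm.

-0.487 mm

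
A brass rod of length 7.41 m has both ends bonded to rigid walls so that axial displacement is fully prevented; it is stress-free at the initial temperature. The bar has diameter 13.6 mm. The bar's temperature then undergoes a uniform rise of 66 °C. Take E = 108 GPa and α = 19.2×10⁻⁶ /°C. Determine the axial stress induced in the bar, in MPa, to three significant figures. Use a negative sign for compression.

Free thermal expansion αLΔT = 19.2e-6 · 7410 · 66 = 9.39 mm.
The walls impose strain ε = −(9.39)/7410 = -1.2672e-03; σ = Eε = 108000 · -1.2672e-03 = -136.9 MPa.

-137 MPa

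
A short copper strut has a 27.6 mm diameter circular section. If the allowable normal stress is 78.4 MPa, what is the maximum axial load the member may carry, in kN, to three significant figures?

46.9 kN

A = 598.3 mm².
P_max = σ_allow · A = 78.4 · 598.3 = 46910 N = 46.91 kN.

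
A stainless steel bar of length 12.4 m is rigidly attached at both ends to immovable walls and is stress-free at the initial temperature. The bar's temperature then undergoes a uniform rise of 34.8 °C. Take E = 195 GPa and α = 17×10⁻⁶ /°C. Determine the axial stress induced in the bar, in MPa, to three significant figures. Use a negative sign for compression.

Free thermal expansion αLΔT = 17e-6 · 12400 · 34.8 = 7.336 mm.
The walls impose strain ε = −(7.336)/12400 = -5.9160e-04; σ = Eε = 195000 · -5.9160e-04 = -115.4 MPa.

-115 MPa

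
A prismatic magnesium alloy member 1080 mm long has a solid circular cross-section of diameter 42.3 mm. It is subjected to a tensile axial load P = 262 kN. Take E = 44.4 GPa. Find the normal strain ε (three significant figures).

A = 1405 mm².
σ = N/A = 186.4 MPa; ε = σ/E = 186.4/44400 = 4.199e-03.

0.00420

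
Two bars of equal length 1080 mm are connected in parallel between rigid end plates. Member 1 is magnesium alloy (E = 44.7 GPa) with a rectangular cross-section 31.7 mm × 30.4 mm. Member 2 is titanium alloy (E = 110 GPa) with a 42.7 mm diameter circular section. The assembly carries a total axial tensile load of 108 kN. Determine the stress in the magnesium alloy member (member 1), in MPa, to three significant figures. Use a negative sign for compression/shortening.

24.1 MPa

A_1 = 963.7 mm².
A_2 = 1432 mm².
Equal strain + equilibrium ⇒ each member carries load in proportion to AE: A₁E₁ = 43080000 N, A₂E₂ = 157500000 N, ΣAE = 200600000 N.
σ₁ = P·E₁/ΣAE = 108000·44700/200600000 = 24.07 MPa.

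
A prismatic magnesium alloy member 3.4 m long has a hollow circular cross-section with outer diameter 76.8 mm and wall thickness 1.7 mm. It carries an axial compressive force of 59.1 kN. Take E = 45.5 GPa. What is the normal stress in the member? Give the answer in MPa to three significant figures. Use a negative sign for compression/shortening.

-147 MPa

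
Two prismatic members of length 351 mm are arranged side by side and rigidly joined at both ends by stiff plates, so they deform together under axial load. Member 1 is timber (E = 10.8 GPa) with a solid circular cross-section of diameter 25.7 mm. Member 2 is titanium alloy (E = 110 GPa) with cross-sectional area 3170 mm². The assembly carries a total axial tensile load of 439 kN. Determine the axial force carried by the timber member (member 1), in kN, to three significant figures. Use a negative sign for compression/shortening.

6.94 kN

A_1 = 518.7 mm².
Equal strain + equilibrium ⇒ each member carries load in proportion to AE: A₁E₁ = 5602000 N, A₂E₂ = 348700000 N, ΣAE = 354300000 N.
F₁ = P·A₁E₁/ΣAE = 439000·5602000/354300000 = 6942 N.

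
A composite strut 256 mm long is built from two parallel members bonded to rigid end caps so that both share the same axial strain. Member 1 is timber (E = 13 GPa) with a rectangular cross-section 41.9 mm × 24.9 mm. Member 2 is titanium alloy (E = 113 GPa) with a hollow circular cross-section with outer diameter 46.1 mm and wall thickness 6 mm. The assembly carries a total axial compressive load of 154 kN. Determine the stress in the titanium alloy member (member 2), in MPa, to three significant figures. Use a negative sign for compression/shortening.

A_1 = 1043 mm².
A_2 = 755.9 mm².
Equal strain + equilibrium ⇒ each member carries load in proportion to AE: A₁E₁ = 13560000 N, A₂E₂ = 85410000 N, ΣAE = 98980000 N.
σ₂ = P·E₂/ΣAE = -154000·113000/98980000 = -175.8 MPa.

-176 MPa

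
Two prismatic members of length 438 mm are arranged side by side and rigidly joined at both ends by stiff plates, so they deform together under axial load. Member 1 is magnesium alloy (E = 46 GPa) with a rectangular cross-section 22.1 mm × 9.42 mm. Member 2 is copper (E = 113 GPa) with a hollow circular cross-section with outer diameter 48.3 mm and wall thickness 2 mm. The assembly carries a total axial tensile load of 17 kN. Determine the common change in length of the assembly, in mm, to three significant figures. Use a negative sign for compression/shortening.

0.175 mm

A_1 = 208.2 mm².
A_2 = 290.9 mm².
Equal strain + equilibrium ⇒ each member carries load in proportion to AE: A₁E₁ = 9576000 N, A₂E₂ = 32870000 N, ΣAE = 42450000 N.
δ = PL/ΣAE = 17000·438/42450000 = 0.1754 mm.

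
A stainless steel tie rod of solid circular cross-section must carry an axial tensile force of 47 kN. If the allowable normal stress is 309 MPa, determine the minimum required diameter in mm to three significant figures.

13.9 mm

Required area A ≥ P/σ_allow = 47000/309 = 152.1 mm².
For a solid circular section, d ≥ √(4A/π) = 13.92 mm.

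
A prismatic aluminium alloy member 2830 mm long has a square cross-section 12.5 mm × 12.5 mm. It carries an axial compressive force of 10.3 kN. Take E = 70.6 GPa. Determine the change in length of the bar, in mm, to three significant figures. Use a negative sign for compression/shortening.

A = 156.2 mm².
δ_mech = NL/(AE) = -10300·2830/(156.2·70600) = -2.642 mm.

-2.64 mm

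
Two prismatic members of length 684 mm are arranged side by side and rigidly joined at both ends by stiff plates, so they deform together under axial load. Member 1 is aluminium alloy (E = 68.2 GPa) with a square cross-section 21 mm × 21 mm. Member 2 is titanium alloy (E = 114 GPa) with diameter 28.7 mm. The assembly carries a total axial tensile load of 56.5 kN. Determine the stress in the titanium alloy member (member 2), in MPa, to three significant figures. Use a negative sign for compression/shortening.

A_1 = 441 mm².
A_2 = 646.9 mm².
Equal strain + equilibrium ⇒ each member carries load in proportion to AE: A₁E₁ = 30080000 N, A₂E₂ = 73750000 N, ΣAE = 103800000 N.
σ₂ = P·E₂/ΣAE = 56500·114000/103800000 = 62.04 MPa.

62.0 MPa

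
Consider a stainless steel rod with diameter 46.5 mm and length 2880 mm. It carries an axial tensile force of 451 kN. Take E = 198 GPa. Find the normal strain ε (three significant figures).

0.00134

A = 1698 mm².
σ = N/A = 265.6 MPa; ε = σ/E = 265.6/198000 = 1.341e-03.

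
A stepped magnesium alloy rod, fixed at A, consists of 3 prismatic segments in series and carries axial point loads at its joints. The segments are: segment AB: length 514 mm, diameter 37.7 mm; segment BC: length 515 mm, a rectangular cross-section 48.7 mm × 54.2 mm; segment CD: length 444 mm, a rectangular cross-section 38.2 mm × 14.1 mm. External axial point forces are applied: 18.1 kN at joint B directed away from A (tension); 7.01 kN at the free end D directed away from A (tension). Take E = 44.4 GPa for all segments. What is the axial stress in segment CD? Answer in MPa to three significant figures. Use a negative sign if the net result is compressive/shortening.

Internal axial forces (sectioning from the free end, tension +): N_CD = 7.01 kN, N_BC = 7.01 kN, N_AB = 25.11 kN.
A_CD = 538.6 mm².
σ_CD = N_CD/A_CD = 7010/538.6 = 13.01 MPa.

13.0 MPa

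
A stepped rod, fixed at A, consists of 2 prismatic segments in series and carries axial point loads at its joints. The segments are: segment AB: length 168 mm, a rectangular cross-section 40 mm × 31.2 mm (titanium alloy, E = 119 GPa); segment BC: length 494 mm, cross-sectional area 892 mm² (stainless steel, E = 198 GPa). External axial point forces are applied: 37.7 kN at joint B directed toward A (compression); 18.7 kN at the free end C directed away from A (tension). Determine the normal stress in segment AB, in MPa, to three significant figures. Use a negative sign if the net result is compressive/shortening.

Internal axial forces (sectioning from the free end, tension +): N_BC = 18.7 kN, N_AB = -19 kN.
A_AB = 1248 mm².
σ_AB = N_AB/A_AB = -19000/1248 = -15.22 MPa.

-15.2 MPa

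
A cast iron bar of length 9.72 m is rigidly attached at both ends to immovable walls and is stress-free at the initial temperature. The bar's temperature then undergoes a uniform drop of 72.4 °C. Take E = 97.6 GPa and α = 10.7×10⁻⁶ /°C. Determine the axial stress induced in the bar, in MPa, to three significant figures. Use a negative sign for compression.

Free thermal expansion αLΔT = 10.7e-6 · 9720 · -72.4 = -7.53 mm.
The walls impose strain ε = −(-7.53)/9720 = 7.7468e-04; σ = Eε = 97600 · 7.7468e-04 = 75.61 MPa.

75.6 MPa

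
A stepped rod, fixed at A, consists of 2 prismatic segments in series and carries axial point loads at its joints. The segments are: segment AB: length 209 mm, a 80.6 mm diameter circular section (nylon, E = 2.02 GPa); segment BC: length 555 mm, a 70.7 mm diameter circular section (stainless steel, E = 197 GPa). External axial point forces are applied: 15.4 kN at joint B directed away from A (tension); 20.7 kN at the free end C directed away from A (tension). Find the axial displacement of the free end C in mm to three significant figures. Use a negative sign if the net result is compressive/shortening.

Internal axial forces (sectioning from the free end, tension +): N_BC = 20.7 kN, N_AB = 36.1 kN.
A_AB = 5102 mm².
A_BC = 3926 mm².
δ_AB = 36100·209/(5102·2020) = 0.7321 mm
δ_BC = 20700·555/(3926·197000) = 0.01485 mm
δ = Σδ_i = 0.7469 mm.

0.747 mm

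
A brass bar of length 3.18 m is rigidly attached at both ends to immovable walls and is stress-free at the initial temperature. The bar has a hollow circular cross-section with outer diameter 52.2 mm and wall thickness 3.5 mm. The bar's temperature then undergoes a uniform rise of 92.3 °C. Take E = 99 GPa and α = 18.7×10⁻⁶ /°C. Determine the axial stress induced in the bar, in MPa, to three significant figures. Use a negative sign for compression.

-171 MPa

Free thermal expansion αLΔT = 18.7e-6 · 3180 · 92.3 = 5.489 mm.
The walls impose strain ε = −(5.489)/3180 = -1.7260e-03; σ = Eε = 99000 · -1.7260e-03 = -170.9 MPa.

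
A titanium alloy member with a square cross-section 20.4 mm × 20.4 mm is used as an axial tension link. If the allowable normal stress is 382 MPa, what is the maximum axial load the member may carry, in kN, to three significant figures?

A = 416.2 mm².
P_max = σ_allow · A = 382 · 416.2 = 159000 N = 159 kN.

159 kN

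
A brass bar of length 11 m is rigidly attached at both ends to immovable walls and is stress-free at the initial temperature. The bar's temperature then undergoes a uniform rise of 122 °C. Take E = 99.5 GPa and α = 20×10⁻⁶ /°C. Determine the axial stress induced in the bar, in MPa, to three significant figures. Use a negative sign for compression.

Free thermal expansion αLΔT = 20e-6 · 11000 · 122 = 26.84 mm.
The walls impose strain ε = −(26.84)/11000 = -2.4400e-03; σ = Eε = 99500 · -2.4400e-03 = -242.8 MPa.

-243 MPa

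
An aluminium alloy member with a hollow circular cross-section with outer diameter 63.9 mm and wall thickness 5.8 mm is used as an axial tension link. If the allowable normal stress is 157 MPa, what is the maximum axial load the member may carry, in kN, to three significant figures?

A = 1059 mm².
P_max = σ_allow · A = 157 · 1059 = 166200 N = 166.2 kN.

166 kN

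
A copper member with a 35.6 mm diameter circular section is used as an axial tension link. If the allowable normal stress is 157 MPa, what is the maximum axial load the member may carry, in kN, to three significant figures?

156 kN

A = 995.4 mm².
P_max = σ_allow · A = 157 · 995.4 = 156300 N = 156.3 kN.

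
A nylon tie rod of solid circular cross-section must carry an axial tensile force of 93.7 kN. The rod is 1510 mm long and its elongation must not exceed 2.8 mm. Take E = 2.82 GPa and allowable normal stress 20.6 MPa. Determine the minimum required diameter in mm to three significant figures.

Required area A ≥ P/σ_allow = 93700/20.6 = 4549 mm².
For a solid circular section, d ≥ √(4A/π) = 76.1 mm.
Elongation limit: A ≥ PL/(Eδ_allow) = 93700·1510/(2820·2.8) = 17920 mm² ⇒ d ≥ 151 mm.
The elongation limit governs.

151 mm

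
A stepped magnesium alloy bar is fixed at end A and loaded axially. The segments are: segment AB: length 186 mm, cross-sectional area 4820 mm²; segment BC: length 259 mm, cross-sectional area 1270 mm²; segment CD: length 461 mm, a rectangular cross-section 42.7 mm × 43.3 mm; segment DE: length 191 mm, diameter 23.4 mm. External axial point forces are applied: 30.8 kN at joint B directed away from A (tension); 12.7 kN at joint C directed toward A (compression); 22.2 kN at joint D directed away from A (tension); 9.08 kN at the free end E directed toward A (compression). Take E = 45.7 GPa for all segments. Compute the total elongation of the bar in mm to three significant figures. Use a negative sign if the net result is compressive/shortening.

Internal axial forces (sectioning from the free end, tension +): N_DE = -9.08 kN, N_CD = 13.12 kN, N_BC = 0.42 kN, N_AB = 31.22 kN.
A_CD = 1849 mm².
A_DE = 430.1 mm².
δ_AB = 31220·186/(4820·45700) = 0.02636 mm
δ_BC = 420·259/(1270·45700) = 0.001874 mm
δ_CD = 13120·461/(1849·45700) = 0.07158 mm
δ_DE = -9080·191/(430.1·45700) = -0.08824 mm
δ = Σδ_i = 0.01158 mm.

0.0116 mm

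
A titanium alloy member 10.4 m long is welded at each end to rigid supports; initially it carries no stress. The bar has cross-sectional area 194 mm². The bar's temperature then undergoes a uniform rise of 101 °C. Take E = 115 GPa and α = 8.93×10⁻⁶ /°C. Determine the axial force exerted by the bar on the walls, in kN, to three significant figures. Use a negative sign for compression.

-20.1 kN

Free thermal expansion αLΔT = 8.93e-6 · 10400 · 101 = 9.38 mm.
The walls impose strain ε = −(9.38)/10400 = -9.0193e-04; σ = Eε = 115000 · -9.0193e-04 = -103.7 MPa.
Wall reaction R = σ·A = -103.7·194 = -20120 N = -20.12 kN.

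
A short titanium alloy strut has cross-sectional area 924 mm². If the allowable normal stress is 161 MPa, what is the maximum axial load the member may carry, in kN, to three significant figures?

149 kN

P_max = σ_allow · A = 161 · 924 = 148800 N = 148.8 kN.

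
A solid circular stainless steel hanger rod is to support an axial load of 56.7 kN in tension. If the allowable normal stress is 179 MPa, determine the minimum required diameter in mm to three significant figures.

20.1 mm

Required area A ≥ P/σ_allow = 56700/179 = 316.8 mm².
For a solid circular section, d ≥ √(4A/π) = 20.08 mm.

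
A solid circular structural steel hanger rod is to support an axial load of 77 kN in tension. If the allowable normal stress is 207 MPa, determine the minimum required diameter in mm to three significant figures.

Required area A ≥ P/σ_allow = 77000/207 = 372 mm².
For a solid circular section, d ≥ √(4A/π) = 21.76 mm.

21.8 mm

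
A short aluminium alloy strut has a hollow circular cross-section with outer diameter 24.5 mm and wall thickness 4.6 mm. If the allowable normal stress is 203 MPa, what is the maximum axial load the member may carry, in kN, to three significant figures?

A = 287.6 mm².
P_max = σ_allow · A = 203 · 287.6 = 58380 N = 58.38 kN.

58.4 kN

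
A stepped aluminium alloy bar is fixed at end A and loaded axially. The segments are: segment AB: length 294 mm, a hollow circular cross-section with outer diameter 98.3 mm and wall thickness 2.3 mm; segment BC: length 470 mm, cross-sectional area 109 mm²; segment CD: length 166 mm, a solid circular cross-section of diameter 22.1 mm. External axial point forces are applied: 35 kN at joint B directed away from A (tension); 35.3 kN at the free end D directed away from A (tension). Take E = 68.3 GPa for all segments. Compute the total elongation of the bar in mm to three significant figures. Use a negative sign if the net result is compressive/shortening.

Internal axial forces (sectioning from the free end, tension +): N_CD = 35.3 kN, N_BC = 35.3 kN, N_AB = 70.3 kN.
A_AB = 693.7 mm².
A_CD = 383.6 mm².
δ_AB = 70300·294/(693.7·68300) = 0.4362 mm
δ_BC = 35300·470/(109·68300) = 2.229 mm
δ_CD = 35300·166/(383.6·68300) = 0.2237 mm
δ = Σδ_i = 2.888 mm.

2.89 mm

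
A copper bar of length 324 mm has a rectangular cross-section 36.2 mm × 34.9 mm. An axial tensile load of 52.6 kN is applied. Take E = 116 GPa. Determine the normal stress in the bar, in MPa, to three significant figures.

A = 1263 mm².
σ = N/A = 52600/1263 = 41.63 MPa.

41.6 MPa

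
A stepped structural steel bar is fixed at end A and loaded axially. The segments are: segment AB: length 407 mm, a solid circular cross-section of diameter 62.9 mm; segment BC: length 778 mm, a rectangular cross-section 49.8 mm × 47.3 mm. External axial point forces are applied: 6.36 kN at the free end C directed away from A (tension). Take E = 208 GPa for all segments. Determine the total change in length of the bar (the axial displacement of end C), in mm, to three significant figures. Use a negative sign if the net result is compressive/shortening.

Internal axial forces (sectioning from the free end, tension +): N_BC = 6.36 kN, N_AB = 6.36 kN.
A_AB = 3107 mm².
A_BC = 2356 mm².
δ_AB = 6360·407/(3107·208000) = 0.004005 mm
δ_BC = 6360·778/(2356·208000) = 0.0101 mm
δ = Σδ_i = 0.0141 mm.

0.0141 mm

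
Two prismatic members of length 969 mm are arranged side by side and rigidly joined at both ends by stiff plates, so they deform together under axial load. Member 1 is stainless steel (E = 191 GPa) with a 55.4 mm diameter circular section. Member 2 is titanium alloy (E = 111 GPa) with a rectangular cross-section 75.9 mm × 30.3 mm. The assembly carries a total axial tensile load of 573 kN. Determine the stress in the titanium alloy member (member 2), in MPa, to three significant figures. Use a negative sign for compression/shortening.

88.9 MPa

A_1 = 2411 mm².
A_2 = 2300 mm².
Equal strain + equilibrium ⇒ each member carries load in proportion to AE: A₁E₁ = 460400000 N, A₂E₂ = 255300000 N, ΣAE = 715700000 N.
σ₂ = P·E₂/ΣAE = 573000·111000/715700000 = 88.87 MPa.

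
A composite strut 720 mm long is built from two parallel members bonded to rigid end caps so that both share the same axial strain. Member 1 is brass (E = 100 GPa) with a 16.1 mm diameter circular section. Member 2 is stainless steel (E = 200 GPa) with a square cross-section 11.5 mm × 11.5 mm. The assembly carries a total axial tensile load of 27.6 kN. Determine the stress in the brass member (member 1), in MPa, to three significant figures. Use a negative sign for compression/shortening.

59.0 MPa

A_1 = 203.6 mm².
A_2 = 132.2 mm².
Equal strain + equilibrium ⇒ each member carries load in proportion to AE: A₁E₁ = 20360000 N, A₂E₂ = 26450000 N, ΣAE = 46810000 N.
σ₁ = P·E₁/ΣAE = 27600·100000/46810000 = 58.96 MPa.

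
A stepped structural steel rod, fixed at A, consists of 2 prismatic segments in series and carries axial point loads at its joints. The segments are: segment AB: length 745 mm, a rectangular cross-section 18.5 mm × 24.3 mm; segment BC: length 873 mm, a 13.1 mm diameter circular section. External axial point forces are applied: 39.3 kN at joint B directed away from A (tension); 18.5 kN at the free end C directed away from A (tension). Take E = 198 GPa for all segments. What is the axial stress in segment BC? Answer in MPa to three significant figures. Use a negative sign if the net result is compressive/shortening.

Internal axial forces (sectioning from the free end, tension +): N_BC = 18.5 kN, N_AB = 57.8 kN.
A_BC = 134.8 mm².
σ_BC = N_BC/A_BC = 18500/134.8 = 137.3 MPa.

137 MPa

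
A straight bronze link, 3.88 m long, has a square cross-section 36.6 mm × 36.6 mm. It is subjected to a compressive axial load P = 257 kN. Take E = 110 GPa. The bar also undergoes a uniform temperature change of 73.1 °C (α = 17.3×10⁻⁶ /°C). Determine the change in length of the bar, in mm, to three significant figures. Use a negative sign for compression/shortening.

-1.86 mm

A = 1340 mm².
δ_mech = NL/(AE) = -257000·3880/(1340·110000) = -6.767 mm.
δ_thermal = αLΔT = 17.3e-6·3880·73.1 = 4.907 mm.
δ = δ_mech + δ_thermal = -1.86 mm.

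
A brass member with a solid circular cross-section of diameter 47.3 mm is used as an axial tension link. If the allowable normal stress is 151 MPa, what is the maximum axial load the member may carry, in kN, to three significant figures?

A = 1757 mm².
P_max = σ_allow · A = 151 · 1757 = 265300 N = 265.3 kN.

265 kN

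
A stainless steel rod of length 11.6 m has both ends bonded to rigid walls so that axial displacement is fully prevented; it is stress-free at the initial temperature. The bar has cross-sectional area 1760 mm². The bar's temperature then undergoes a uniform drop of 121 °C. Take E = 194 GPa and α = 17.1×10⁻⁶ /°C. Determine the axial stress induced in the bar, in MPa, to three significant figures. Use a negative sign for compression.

Free thermal expansion αLΔT = 17.1e-6 · 11600 · -121 = -24 mm.
The walls impose strain ε = −(-24)/11600 = 2.0691e-03; σ = Eε = 194000 · 2.0691e-03 = 401.4 MPa.

401 MPa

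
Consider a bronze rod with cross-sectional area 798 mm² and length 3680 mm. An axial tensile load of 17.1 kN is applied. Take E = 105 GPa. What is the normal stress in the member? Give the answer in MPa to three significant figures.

21.4 MPa

σ = N/A = 17100/798 = 21.43 MPa.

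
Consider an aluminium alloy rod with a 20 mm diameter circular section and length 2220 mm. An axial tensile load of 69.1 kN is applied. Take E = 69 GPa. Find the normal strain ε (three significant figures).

A = 314.2 mm².
σ = N/A = 220 MPa; ε = σ/E = 220/69000 = 3.188e-03.

0.00319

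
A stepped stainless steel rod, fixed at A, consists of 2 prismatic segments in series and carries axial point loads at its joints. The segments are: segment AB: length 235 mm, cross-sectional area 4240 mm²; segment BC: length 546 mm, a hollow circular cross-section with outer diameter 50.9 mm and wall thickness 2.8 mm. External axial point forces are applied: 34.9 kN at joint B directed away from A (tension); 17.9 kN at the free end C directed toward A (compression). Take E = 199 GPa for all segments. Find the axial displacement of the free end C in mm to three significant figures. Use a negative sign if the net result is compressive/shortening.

Internal axial forces (sectioning from the free end, tension +): N_BC = -17.9 kN, N_AB = 17 kN.
A_BC = 423.1 mm².
δ_AB = 17000·235/(4240·199000) = 0.004735 mm
δ_BC = -17900·546/(423.1·199000) = -0.1161 mm
δ = Σδ_i = -0.1113 mm.

-0.111 mm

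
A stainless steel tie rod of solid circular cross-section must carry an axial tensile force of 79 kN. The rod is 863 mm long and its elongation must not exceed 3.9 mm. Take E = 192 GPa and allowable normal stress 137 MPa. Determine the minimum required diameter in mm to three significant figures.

27.1 mm

Required area A ≥ P/σ_allow = 79000/137 = 576.6 mm².
For a solid circular section, d ≥ √(4A/π) = 27.1 mm.
Elongation limit: A ≥ PL/(Eδ_allow) = 79000·863/(192000·3.9) = 91.05 mm² ⇒ d ≥ 10.77 mm.
The stress limit governs.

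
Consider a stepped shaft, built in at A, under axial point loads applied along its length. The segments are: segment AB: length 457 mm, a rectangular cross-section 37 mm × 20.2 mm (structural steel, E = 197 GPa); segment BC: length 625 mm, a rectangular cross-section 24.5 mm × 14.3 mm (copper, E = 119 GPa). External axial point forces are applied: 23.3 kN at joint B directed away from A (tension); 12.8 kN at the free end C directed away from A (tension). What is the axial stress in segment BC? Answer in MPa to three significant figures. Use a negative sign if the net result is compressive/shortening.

Internal axial forces (sectioning from the free end, tension +): N_BC = 12.8 kN, N_AB = 36.1 kN.
A_BC = 350.4 mm².
σ_BC = N_BC/A_BC = 12800/350.4 = 36.53 MPa.

36.5 MPa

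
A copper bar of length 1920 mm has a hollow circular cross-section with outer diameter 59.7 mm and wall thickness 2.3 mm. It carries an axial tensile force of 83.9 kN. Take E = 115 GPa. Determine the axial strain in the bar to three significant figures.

A = 414.8 mm².
σ = N/A = 202.3 MPa; ε = σ/E = 202.3/115000 = 1.759e-03.

0.00176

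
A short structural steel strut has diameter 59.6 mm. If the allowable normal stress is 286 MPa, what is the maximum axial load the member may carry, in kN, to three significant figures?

A = 2790 mm².
P_max = σ_allow · A = 286 · 2790 = 797900 N = 797.9 kN.

798 kN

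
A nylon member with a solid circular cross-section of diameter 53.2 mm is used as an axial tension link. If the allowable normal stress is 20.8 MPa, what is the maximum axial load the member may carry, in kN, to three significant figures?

A = 2223 mm².
P_max = σ_allow · A = 20.8 · 2223 = 46240 N = 46.24 kN.

46.2 kN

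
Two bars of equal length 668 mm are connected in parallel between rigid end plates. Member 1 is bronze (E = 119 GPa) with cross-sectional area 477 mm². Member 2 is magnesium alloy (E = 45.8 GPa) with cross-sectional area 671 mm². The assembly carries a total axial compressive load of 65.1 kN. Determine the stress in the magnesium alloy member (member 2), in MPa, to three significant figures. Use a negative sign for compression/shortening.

-34.1 MPa

Equal strain + equilibrium ⇒ each member carries load in proportion to AE: A₁E₁ = 56760000 N, A₂E₂ = 30730000 N, ΣAE = 87490000 N.
σ₂ = P·E₂/ΣAE = -65100·45800/87490000 = -34.08 MPa.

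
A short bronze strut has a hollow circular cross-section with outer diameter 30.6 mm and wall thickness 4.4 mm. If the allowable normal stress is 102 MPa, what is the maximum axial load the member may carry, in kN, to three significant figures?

A = 362.2 mm².
P_max = σ_allow · A = 102 · 362.2 = 36940 N = 36.94 kN.

36.9 kN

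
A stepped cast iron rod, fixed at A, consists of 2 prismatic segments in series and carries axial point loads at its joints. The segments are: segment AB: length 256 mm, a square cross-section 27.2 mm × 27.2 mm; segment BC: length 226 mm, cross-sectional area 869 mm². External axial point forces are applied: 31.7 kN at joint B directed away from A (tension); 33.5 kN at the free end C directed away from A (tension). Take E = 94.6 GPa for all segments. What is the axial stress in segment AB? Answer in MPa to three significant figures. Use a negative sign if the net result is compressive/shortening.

Internal axial forces (sectioning from the free end, tension +): N_BC = 33.5 kN, N_AB = 65.2 kN.
A_AB = 739.8 mm².
σ_AB = N_AB/A_AB = 65200/739.8 = 88.13 MPa.

88.1 MPa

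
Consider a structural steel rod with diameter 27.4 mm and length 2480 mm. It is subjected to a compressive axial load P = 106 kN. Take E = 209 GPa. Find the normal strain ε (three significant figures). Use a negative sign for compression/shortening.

A = 589.6 mm².
σ = N/A = -179.8 MPa; ε = σ/E = -179.8/209000 = -8.601e-04.

-8.60e-04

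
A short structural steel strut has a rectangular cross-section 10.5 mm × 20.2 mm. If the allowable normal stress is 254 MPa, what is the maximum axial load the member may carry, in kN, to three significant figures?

A = 212.1 mm².
P_max = σ_allow · A = 254 · 212.1 = 53870 N = 53.87 kN.

53.9 kN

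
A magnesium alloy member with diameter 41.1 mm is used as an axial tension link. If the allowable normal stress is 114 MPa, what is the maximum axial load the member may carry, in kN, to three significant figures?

151 kN

A = 1327 mm².
P_max = σ_allow · A = 114 · 1327 = 151200 N = 151.2 kN.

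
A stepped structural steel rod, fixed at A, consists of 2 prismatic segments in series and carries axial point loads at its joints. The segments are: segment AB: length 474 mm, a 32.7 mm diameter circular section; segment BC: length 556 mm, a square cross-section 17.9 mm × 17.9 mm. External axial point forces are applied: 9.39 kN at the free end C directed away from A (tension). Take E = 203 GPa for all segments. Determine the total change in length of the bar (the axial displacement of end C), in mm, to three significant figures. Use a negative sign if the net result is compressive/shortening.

Internal axial forces (sectioning from the free end, tension +): N_BC = 9.39 kN, N_AB = 9.39 kN.
A_AB = 839.8 mm².
A_BC = 320.4 mm².
δ_AB = 9390·474/(839.8·203000) = 0.02611 mm
δ_BC = 9390·556/(320.4·203000) = 0.08027 mm
δ = Σδ_i = 0.1064 mm.

0.106 mm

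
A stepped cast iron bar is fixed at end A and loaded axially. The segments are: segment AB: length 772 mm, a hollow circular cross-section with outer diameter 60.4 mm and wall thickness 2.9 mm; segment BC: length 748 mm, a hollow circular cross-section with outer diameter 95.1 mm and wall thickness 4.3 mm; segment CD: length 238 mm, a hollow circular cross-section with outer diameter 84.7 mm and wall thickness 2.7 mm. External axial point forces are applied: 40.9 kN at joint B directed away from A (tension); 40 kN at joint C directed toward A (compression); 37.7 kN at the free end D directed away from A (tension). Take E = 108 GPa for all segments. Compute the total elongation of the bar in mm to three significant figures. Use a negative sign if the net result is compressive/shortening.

Internal axial forces (sectioning from the free end, tension +): N_CD = 37.7 kN, N_BC = -2.3 kN, N_AB = 38.6 kN.
A_AB = 523.9 mm².
A_BC = 1227 mm².
A_CD = 695.5 mm².
δ_AB = 38600·772/(523.9·108000) = 0.5267 mm
δ_BC = -2300·748/(1227·108000) = -0.01299 mm
δ_CD = 37700·238/(695.5·108000) = 0.1194 mm
δ = Σδ_i = 0.6332 mm.

0.633 mm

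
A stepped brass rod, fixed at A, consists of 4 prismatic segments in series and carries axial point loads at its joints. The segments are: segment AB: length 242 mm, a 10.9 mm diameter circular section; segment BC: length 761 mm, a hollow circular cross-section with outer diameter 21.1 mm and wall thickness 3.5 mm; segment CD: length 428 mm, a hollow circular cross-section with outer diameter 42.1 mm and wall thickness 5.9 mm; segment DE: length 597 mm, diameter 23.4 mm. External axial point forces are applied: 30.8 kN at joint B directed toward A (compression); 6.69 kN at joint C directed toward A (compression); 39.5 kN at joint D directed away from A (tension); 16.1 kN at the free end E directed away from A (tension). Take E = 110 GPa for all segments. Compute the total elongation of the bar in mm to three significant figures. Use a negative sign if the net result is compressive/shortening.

2.70 mm

Internal axial forces (sectioning from the free end, tension +): N_DE = 16.1 kN, N_CD = 55.6 kN, N_BC = 48.91 kN, N_AB = 18.11 kN.
A_AB = 93.31 mm².
A_BC = 193.5 mm².
A_CD = 671 mm².
A_DE = 430.1 mm².
δ_AB = 18110·242/(93.31·110000) = 0.427 mm
δ_BC = 48910·761/(193.5·110000) = 1.748 mm
δ_CD = 55600·428/(671·110000) = 0.3224 mm
δ_DE = 16100·597/(430.1·110000) = 0.2032 mm
δ = Σδ_i = 2.701 mm.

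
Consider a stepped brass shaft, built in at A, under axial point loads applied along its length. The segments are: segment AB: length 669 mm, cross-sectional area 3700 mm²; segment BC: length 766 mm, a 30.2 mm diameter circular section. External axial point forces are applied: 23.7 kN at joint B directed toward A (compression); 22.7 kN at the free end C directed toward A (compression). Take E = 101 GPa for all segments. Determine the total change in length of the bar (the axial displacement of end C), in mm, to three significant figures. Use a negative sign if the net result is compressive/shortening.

Internal axial forces (sectioning from the free end, tension +): N_BC = -22.7 kN, N_AB = -46.4 kN.
A_BC = 716.3 mm².
δ_AB = -46400·669/(3700·101000) = -0.08307 mm
δ_BC = -22700·766/(716.3·101000) = -0.2403 mm
δ = Σδ_i = -0.3234 mm.

-0.323 mm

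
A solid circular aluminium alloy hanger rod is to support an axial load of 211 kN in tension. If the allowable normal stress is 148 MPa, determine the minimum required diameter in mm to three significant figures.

42.6 mm

Required area A ≥ P/σ_allow = 211000/148 = 1426 mm².
For a solid circular section, d ≥ √(4A/π) = 42.61 mm.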